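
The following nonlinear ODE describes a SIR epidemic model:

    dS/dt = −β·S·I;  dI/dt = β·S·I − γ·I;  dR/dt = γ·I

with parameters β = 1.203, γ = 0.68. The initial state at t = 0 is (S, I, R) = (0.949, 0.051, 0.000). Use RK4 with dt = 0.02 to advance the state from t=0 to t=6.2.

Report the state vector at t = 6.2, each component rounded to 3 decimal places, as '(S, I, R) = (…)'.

(S, I, R) = (0.406, 0.114, 0.480)

t=0.000: state=(0.949, 0.051, 0.000)
step 1 (dt=0.02): k1=(-0.058, 0.024, 0.035), k2=(-0.058, 0.024, 0.035), k3=(-0.058, 0.024, 0.035), k4=(-0.059, 0.024, 0.035); state += dt/6·(k1+2k2+2k3+k4)
t=0.020: state=(0.948, 0.051, 0.001)
t=0.040: state=(0.947, 0.052, 0.001)
t=0.060: state=(0.945, 0.052, 0.002)
continuing one RK4 step at a time; state shown every 25 steps (Δt=0.5):
t=0.500: state=(0.917, 0.064, 0.019)
t=1.000: state=(0.879, 0.078, 0.043)
t=1.500: state=(0.835, 0.093, 0.072)
t=2.000: state=(0.786, 0.107, 0.106)
t=2.500: state=(0.734, 0.121, 0.145)
t=3.000: state=(0.680, 0.132, 0.188)
t=3.500: state=(0.627, 0.139, 0.234)
t=4.000: state=(0.576, 0.142, 0.282)
t=4.500: state=(0.529, 0.141, 0.330)
t=5.000: state=(0.487, 0.136, 0.377)
t=5.500: state=(0.450, 0.128, 0.422)
t=6.000: state=(0.417, 0.118, 0.464)
t=6.200: state=(0.406, 0.114, 0.480)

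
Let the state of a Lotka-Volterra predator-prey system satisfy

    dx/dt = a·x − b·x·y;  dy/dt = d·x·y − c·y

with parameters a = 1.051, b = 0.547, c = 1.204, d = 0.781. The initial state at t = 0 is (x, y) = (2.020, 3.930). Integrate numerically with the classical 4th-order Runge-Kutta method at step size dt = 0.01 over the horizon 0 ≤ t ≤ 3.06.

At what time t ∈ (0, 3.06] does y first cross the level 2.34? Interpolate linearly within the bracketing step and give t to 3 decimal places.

t=0.000: state=(2.020, 3.930)
step 1 (dt=0.01): k1=(-2.219, 1.468), k2=(-2.215, 1.437), k3=(-2.215, 1.437), k4=(-2.211, 1.405); state += dt/6·(k1+2k2+2k3+k4)
t=0.010: state=(1.998, 3.944)
t=0.020: state=(1.976, 3.958)
t=0.030: state=(1.954, 3.971)
continuing one RK4 step at a time; state shown every 10 steps (Δt=0.1):
t=0.100: state=(1.804, 4.045)
t=0.200: state=(1.603, 4.096)
t=0.300: state=(1.423, 4.086)
t=0.400: state=(1.266, 4.023)
t=0.500: state=(1.132, 3.917)
t=0.600: state=(1.019, 3.776)
t=0.700: state=(0.924, 3.611)
t=0.800: state=(0.847, 3.430)
t=0.900: state=(0.784, 3.241)
t=1.000: state=(0.733, 3.048)
t=1.100: state=(0.693, 2.857)
t=1.200: state=(0.662, 2.671)
t=1.300: state=(0.638, 2.491)
t=1.380: state=(0.624, 2.353)
next step: t=1.390: state=(0.623, 2.336) — y has crossed 2.34
linear interpolation between t=1.380 (2.35310) and t=1.390 (2.33630) → t≈1.388

t = 1.388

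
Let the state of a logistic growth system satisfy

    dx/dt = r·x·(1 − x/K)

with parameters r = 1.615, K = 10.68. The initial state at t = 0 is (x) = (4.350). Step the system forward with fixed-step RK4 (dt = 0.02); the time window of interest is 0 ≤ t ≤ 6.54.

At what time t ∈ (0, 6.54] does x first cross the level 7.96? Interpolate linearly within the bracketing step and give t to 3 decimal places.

t = 0.897

t=0.000: state=(4.350)
step 1 (dt=0.02): k1=(4.164), k2=(4.176), k3=(4.176), k4=(4.188); state += dt/6·(k1+2k2+2k3+k4)
t=0.020: state=(4.434)
t=0.040: state=(4.517)
t=0.060: state=(4.602)
continuing one RK4 step at a time; state shown every 25 steps (Δt=0.5):
t=0.500: state=(6.477)
t=0.880: state=(7.903)
next step: t=0.900: state=(7.969) — x has crossed 7.96
linear interpolation between t=0.880 (7.90342) and t=0.900 (7.96927) → t≈0.897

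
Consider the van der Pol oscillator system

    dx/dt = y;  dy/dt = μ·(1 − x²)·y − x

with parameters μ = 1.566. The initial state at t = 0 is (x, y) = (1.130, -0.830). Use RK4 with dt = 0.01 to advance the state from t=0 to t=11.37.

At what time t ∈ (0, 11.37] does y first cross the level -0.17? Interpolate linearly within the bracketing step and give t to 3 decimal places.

t = 1.730

t=0.000: state=(1.130, -0.830)
step 1 (dt=0.01): k1=(-0.830, -0.770), k2=(-0.834, -0.776), k3=(-0.834, -0.777), k4=(-0.838, -0.783); state += dt/6·(k1+2k2+2k3+k4)
t=0.010: state=(1.122, -0.838)
t=0.020: state=(1.113, -0.846)
t=0.030: state=(1.105, -0.854)
continuing one RK4 step at a time; state shown every 50 steps (Δt=0.5):
t=0.500: state=(0.580, -1.481)
t=1.000: state=(-0.530, -3.087)
t=1.500: state=(-1.862, -1.240)
t=1.720: state=(-2.005, -0.198)
next step: t=1.730: state=(-2.006, -0.169) — y has crossed -0.17
linear interpolation between t=1.720 (-0.19799) and t=1.730 (-0.16925) → t≈1.730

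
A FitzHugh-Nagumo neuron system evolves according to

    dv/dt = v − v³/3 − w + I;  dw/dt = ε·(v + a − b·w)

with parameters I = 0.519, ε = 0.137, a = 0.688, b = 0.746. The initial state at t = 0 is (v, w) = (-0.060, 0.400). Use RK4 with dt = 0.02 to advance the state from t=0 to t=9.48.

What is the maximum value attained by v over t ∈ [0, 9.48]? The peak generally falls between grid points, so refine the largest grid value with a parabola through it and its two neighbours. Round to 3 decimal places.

t=0.000: state=(-0.060, 0.400)
step 1 (dt=0.02): k1=(0.059, 0.045), k2=(0.059, 0.045), k3=(0.059, 0.045), k4=(0.059, 0.045); state += dt/6·(k1+2k2+2k3+k4)
t=0.020: state=(-0.059, 0.401)
t=0.040: state=(-0.058, 0.402)
t=0.060: state=(-0.056, 0.403)
continuing one RK4 step at a time; state shown every 25 steps (Δt=0.5):
t=0.500: state=(-0.029, 0.423)
t=1.000: state=(0.008, 0.447)
t=1.500: state=(0.052, 0.473)
t=2.000: state=(0.108, 0.501)
t=2.500: state=(0.181, 0.531)
t=3.000: state=(0.278, 0.566)
t=3.500: state=(0.407, 0.606)
t=4.000: state=(0.576, 0.655)
t=4.500: state=(0.779, 0.713)
t=5.000: state=(0.991, 0.783)
t=5.500: state=(1.168, 0.862)
t=6.000: state=(1.279, 0.947)
t=6.500: state=(1.325, 1.033)
t=7.000: state=(1.321, 1.116)
t=7.500: state=(1.285, 1.194)
t=8.000: state=(1.227, 1.264)
t=8.500: state=(1.152, 1.327)
t=9.000: state=(1.061, 1.381)
t=9.480: state=(0.956, 1.423)
largest grid value and its neighbours: v(6.680)=1.32822, v(6.700)=1.32824, v(6.720)=1.32818
parabola through these three points peaks at t≈6.694 with v≈1.32824

max v = 1.328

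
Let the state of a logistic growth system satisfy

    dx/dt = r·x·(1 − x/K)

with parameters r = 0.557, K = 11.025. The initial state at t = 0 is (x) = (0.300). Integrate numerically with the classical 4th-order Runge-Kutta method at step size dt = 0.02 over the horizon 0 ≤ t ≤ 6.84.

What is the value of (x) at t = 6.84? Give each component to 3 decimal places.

t=0.000: state=(0.300)
step 1 (dt=0.02): k1=(0.163), k2=(0.163), k3=(0.163), k4=(0.164); state += dt/6·(k1+2k2+2k3+k4)
t=0.020: state=(0.303)
t=0.040: state=(0.307)
t=0.060: state=(0.310)
continuing one RK4 step at a time; state shown every 25 steps (Δt=0.5):
t=0.500: state=(0.393)
t=1.000: state=(0.513)
t=1.500: state=(0.668)
t=2.000: state=(0.866)
t=2.500: state=(1.116)
t=3.000: state=(1.428)
t=3.500: state=(1.811)
t=4.000: state=(2.272)
t=4.500: state=(2.816)
t=5.000: state=(3.438)
t=5.500: state=(4.129)
t=6.000: state=(4.869)
t=6.500: state=(5.634)
t=6.840: state=(6.153)

(x) = (6.153)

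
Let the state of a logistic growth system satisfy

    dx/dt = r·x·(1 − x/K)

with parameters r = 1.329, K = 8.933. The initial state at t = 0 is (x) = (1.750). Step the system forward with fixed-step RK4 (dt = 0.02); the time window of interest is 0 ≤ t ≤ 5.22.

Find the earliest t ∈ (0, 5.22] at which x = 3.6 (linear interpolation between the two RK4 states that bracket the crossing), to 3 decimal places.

t=0.000: state=(1.750)
step 1 (dt=0.02): k1=(1.870), k2=(1.885), k3=(1.885), k4=(1.900); state += dt/6·(k1+2k2+2k3+k4)
t=0.020: state=(1.788)
t=0.040: state=(1.826)
t=0.060: state=(1.865)
continuing one RK4 step at a time; state shown every 10 steps (Δt=0.2):
t=0.200: state=(2.154)
t=0.400: state=(2.618)
t=0.600: state=(3.135)
t=0.760: state=(3.580)
next step: t=0.780: state=(3.638) — x has crossed 3.6
linear interpolation between t=0.760 (3.58050) and t=0.780 (3.63767) → t≈0.767

t = 0.767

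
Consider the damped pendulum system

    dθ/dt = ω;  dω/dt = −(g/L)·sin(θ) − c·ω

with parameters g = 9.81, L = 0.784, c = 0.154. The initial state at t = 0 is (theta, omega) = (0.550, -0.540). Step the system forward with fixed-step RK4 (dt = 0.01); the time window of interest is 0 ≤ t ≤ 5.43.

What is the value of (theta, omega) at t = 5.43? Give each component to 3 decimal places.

(theta, omega) = (0.350, -0.473)

t=0.000: state=(0.550, -0.540)
step 1 (dt=0.01): k1=(-0.540, -6.457), k2=(-0.572, -6.423), k3=(-0.572, -6.422), k4=(-0.604, -6.386); state += dt/6·(k1+2k2+2k3+k4)
t=0.010: state=(0.544, -0.604)
t=0.020: state=(0.538, -0.668)
t=0.030: state=(0.531, -0.730)
continuing one RK4 step at a time; state shown every 20 steps (Δt=0.2):
t=0.200: state=(0.326, -1.606)
t=0.400: state=(-0.041, -1.916)
t=0.600: state=(-0.378, -1.321)
t=0.800: state=(-0.531, -0.156)
t=1.000: state=(-0.439, 1.040)
t=1.200: state=(-0.148, 1.745)
t=1.400: state=(0.203, 1.617)
t=1.600: state=(0.448, 0.747)
t=1.800: state=(0.481, -0.424)
t=2.000: state=(0.293, -1.376)
t=2.200: state=(-0.025, -1.673)
t=2.400: state=(-0.322, -1.177)
t=2.600: state=(-0.461, -0.163)
t=2.800: state=(-0.384, 0.891)
t=3.000: state=(-0.133, 1.516)
t=3.200: state=(0.173, 1.415)
t=3.400: state=(0.389, 0.659)
t=3.600: state=(0.418, -0.367)
t=3.800: state=(0.255, -1.201)
t=4.000: state=(-0.023, -1.457)
t=4.200: state=(-0.281, -1.022)
t=4.400: state=(-0.401, -0.132)
t=4.600: state=(-0.332, 0.790)
t=4.800: state=(-0.111, 1.326)
t=5.000: state=(0.155, 1.225)
t=5.200: state=(0.341, 0.556)
t=5.400: state=(0.362, -0.344)
t=5.430: state=(0.350, -0.473)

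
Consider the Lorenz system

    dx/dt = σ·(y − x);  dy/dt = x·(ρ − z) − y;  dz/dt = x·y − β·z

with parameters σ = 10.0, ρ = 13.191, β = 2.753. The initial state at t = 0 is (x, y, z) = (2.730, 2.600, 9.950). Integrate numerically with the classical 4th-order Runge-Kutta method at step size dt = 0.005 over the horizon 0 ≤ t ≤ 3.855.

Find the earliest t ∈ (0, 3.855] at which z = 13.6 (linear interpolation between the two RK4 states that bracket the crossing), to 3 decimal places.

t = 0.505

t=0.000: state=(2.730, 2.600, 9.950)
step 1 (dt=0.005): k1=(-1.300, 6.248, -20.294), k2=(-1.111, 6.360, -20.121), k3=(-1.113, 6.360, -20.120), k4=(-0.926, 6.472, -19.945); state += dt/6·(k1+2k2+2k3+k4)
t=0.005: state=(2.724, 2.632, 9.849)
t=0.010: state=(2.721, 2.665, 9.751)
t=0.015: state=(2.719, 2.699, 9.653)
continuing one RK4 step at a time; state shown every 40 steps (Δt=0.2):
t=0.200: state=(3.738, 4.821, 7.495)
t=0.400: state=(6.799, 8.478, 10.060)
t=0.505: state=(8.085, 8.615, 13.595)
next step: t=0.510: state=(8.109, 8.553, 13.754) — z has crossed 13.6
linear interpolation between t=0.505 (13.59455) and t=0.510 (13.75388) → t≈0.505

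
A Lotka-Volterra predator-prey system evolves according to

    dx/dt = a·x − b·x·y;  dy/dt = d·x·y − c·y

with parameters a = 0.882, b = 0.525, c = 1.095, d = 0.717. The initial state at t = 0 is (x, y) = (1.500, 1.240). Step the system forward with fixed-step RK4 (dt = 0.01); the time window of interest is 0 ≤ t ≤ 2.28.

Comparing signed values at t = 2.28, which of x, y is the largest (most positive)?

largest component: y

t=0.000: state=(1.500, 1.240)
step 1 (dt=0.01): k1=(0.346, -0.024), k2=(0.347, -0.023), k3=(0.347, -0.023), k4=(0.347, -0.021); state += dt/6·(k1+2k2+2k3+k4)
t=0.010: state=(1.503, 1.240)
t=0.020: state=(1.507, 1.240)
t=0.030: state=(1.510, 1.239)
continuing one RK4 step at a time; state shown every 10 steps (Δt=0.1):
t=0.100: state=(1.535, 1.239)
t=0.200: state=(1.571, 1.241)
t=0.300: state=(1.607, 1.247)
t=0.400: state=(1.644, 1.256)
t=0.500: state=(1.680, 1.268)
t=0.600: state=(1.717, 1.284)
t=0.700: state=(1.752, 1.303)
t=0.800: state=(1.786, 1.326)
t=0.900: state=(1.818, 1.352)
t=1.000: state=(1.848, 1.382)
t=1.100: state=(1.876, 1.416)
t=1.200: state=(1.900, 1.453)
t=1.300: state=(1.921, 1.493)
t=1.400: state=(1.938, 1.537)
t=1.500: state=(1.950, 1.584)
t=1.600: state=(1.957, 1.633)
t=1.700: state=(1.959, 1.684)
t=1.800: state=(1.956, 1.737)
t=1.900: state=(1.948, 1.791)
t=2.000: state=(1.934, 1.845)
t=2.100: state=(1.914, 1.898)
t=2.200: state=(1.890, 1.950)
t=2.280: state=(1.867, 1.990)
compare at T: x=1.867, y=1.990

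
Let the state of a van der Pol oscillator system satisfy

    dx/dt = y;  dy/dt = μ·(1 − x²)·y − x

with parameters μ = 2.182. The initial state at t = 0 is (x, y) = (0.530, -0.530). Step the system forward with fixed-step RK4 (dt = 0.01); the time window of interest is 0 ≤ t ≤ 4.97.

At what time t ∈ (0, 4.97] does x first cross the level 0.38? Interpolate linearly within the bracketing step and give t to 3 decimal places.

t=0.000: state=(0.530, -0.530)
step 1 (dt=0.01): k1=(-0.530, -1.362), k2=(-0.537, -1.373), k3=(-0.537, -1.373), k4=(-0.544, -1.385); state += dt/6·(k1+2k2+2k3+k4)
t=0.010: state=(0.525, -0.544)
t=0.020: state=(0.519, -0.558)
t=0.030: state=(0.513, -0.572)
continuing one RK4 step at a time; state shown every 20 steps (Δt=0.2):
t=0.200: state=(0.393, -0.858)
t=0.210: state=(0.385, -0.878)
next step: t=0.220: state=(0.376, -0.898) — x has crossed 0.38
linear interpolation between t=0.210 (0.38458) and t=0.220 (0.37571) → t≈0.215

t = 0.215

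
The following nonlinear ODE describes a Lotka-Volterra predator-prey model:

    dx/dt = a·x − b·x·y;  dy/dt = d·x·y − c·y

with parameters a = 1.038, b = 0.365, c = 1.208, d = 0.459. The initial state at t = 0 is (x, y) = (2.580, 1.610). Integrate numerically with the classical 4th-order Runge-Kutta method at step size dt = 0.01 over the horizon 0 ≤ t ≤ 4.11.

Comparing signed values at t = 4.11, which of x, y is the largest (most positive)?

largest component: y

t=0.000: state=(2.580, 1.610)
step 1 (dt=0.01): k1=(1.162, -0.038), k2=(1.165, -0.034), k3=(1.165, -0.034), k4=(1.167, -0.030); state += dt/6·(k1+2k2+2k3+k4)
t=0.010: state=(2.592, 1.610)
t=0.020: state=(2.603, 1.609)
t=0.030: state=(2.615, 1.609)
continuing one RK4 step at a time; state shown every 20 steps (Δt=0.2):
t=0.200: state=(2.823, 1.620)
t=0.400: state=(3.082, 1.668)
t=0.600: state=(3.348, 1.760)
t=0.800: state=(3.606, 1.902)
t=1.000: state=(3.836, 2.103)
t=1.200: state=(4.011, 2.369)
t=1.400: state=(4.104, 2.702)
t=1.600: state=(4.089, 3.094)
t=1.800: state=(3.954, 3.518)
t=2.000: state=(3.707, 3.930)
t=2.200: state=(3.380, 4.275)
t=2.400: state=(3.016, 4.504)
t=2.600: state=(2.661, 4.589)
t=2.800: state=(2.346, 4.534)
t=3.000: state=(2.085, 4.362)
t=3.200: state=(1.883, 4.109)
t=3.400: state=(1.736, 3.808)
t=3.600: state=(1.637, 3.490)
t=3.800: state=(1.579, 3.176)
t=4.000: state=(1.558, 2.880)
t=4.110: state=(1.561, 2.728)
compare at T: x=1.561, y=2.728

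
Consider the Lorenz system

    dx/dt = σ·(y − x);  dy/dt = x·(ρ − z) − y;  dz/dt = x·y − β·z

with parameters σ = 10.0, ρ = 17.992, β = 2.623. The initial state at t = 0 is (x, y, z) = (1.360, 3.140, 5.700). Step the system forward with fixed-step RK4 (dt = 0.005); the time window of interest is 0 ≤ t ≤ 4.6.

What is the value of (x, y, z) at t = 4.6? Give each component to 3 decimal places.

(x, y, z) = (-2.929, -4.726, 6.141)

t=0.000: state=(1.360, 3.140, 5.700)
step 1 (dt=0.005): k1=(17.800, 13.577, -10.681), k2=(17.694, 14.128, -10.423), k3=(17.711, 14.122, -10.424), k4=(17.621, 14.671, -10.164); state += dt/6·(k1+2k2+2k3+k4)
t=0.005: state=(1.449, 3.211, 5.648)
t=0.010: state=(1.536, 3.287, 5.598)
t=0.015: state=(1.624, 3.368, 5.552)
continuing one RK4 step at a time; state shown every 40 steps (Δt=0.2):
t=0.200: state=(6.383, 10.363, 7.476)
t=0.400: state=(11.871, 9.328, 25.604)
t=0.600: state=(2.638, -0.283, 18.525)
t=0.800: state=(0.390, 0.232, 10.944)
t=1.000: state=(0.605, 0.939, 6.516)
t=1.200: state=(2.164, 3.658, 4.323)
t=1.400: state=(8.344, 13.165, 9.630)
t=1.600: state=(10.245, 4.664, 26.668)
t=1.800: state=(1.190, -0.694, 16.452)
t=2.000: state=(-0.276, -0.527, 9.721)
t=2.200: state=(-0.965, -1.559, 5.850)
t=2.400: state=(-3.630, -6.128, 4.771)
t=2.600: state=(-11.568, -15.089, 17.810)
t=2.800: state=(-5.956, -0.404, 23.147)
t=3.000: state=(-0.412, 0.358, 13.582)
t=3.200: state=(0.186, 0.324, 8.038)
t=3.400: state=(0.667, 1.108, 4.802)
t=3.600: state=(2.724, 4.714, 3.565)
t=3.800: state=(10.365, 15.348, 13.302)
t=4.000: state=(7.835, 1.273, 25.385)
t=4.200: state=(0.263, -0.970, 14.839)
t=4.400: state=(-0.953, -1.451, 8.872)
t=4.600: state=(-2.929, -4.726, 6.141)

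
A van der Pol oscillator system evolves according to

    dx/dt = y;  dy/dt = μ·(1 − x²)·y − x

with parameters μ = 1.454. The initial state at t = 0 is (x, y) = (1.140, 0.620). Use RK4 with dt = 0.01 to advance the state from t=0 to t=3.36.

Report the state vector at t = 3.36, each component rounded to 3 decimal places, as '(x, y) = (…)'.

(x, y) = (-1.877, 0.383)

t=0.000: state=(1.140, 0.620)
step 1 (dt=0.01): k1=(0.620, -1.410), k2=(0.613, -1.416), k3=(0.613, -1.416), k4=(0.606, -1.422); state += dt/6·(k1+2k2+2k3+k4)
t=0.010: state=(1.146, 0.606)
t=0.020: state=(1.152, 0.592)
t=0.030: state=(1.158, 0.577)
continuing one RK4 step at a time; state shown every 20 steps (Δt=0.2):
t=0.200: state=(1.235, 0.325)
t=0.400: state=(1.271, 0.043)
t=0.600: state=(1.255, -0.196)
t=0.800: state=(1.195, -0.398)
t=1.000: state=(1.097, -0.583)
t=1.200: state=(0.961, -0.778)
t=1.400: state=(0.783, -1.014)
t=1.600: state=(0.550, -1.335)
t=1.800: state=(0.240, -1.793)
t=2.000: state=(-0.178, -2.399)
t=2.200: state=(-0.715, -2.918)
t=2.400: state=(-1.294, -2.685)
t=2.600: state=(-1.727, -1.564)
t=2.800: state=(-1.927, -0.515)
t=3.000: state=(-1.967, 0.040)
t=3.200: state=(-1.931, 0.285)
t=3.360: state=(-1.877, 0.383)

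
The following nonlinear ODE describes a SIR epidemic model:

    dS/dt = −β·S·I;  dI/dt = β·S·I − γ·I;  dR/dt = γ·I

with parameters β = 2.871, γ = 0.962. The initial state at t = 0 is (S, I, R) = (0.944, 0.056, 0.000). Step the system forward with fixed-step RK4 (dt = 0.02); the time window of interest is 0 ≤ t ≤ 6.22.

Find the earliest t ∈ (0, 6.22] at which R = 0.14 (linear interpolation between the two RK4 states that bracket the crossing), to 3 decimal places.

t = 1.064

t=0.000: state=(0.944, 0.056, 0.000)
step 1 (dt=0.02): k1=(-0.152, 0.098, 0.054), k2=(-0.154, 0.099, 0.055), k3=(-0.154, 0.099, 0.055), k4=(-0.157, 0.101, 0.056); state += dt/6·(k1+2k2+2k3+k4)
t=0.020: state=(0.941, 0.058, 0.001)
t=0.040: state=(0.938, 0.060, 0.002)
t=0.060: state=(0.934, 0.062, 0.003)
continuing one RK4 step at a time; state shown every 25 steps (Δt=0.5):
t=0.500: state=(0.833, 0.125, 0.042)
t=1.000: state=(0.649, 0.226, 0.126)
t=1.060: state=(0.623, 0.238, 0.139)
next step: t=1.080: state=(0.615, 0.241, 0.144) — R has crossed 0.14
linear interpolation between t=1.060 (0.13906) and t=1.080 (0.14367) → t≈1.064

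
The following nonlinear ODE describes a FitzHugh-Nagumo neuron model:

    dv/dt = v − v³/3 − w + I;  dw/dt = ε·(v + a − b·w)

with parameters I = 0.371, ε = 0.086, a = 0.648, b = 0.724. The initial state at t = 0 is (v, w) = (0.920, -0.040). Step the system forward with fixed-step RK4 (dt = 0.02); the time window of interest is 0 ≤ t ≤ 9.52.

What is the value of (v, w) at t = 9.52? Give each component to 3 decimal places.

t=0.000: state=(0.920, -0.040)
step 1 (dt=0.02): k1=(1.071, 0.137), k2=(1.072, 0.138), k3=(1.072, 0.138), k4=(1.072, 0.139); state += dt/6·(k1+2k2+2k3+k4)
t=0.020: state=(0.941, -0.037)
t=0.040: state=(0.963, -0.034)
t=0.060: state=(0.984, -0.032)
continuing one RK4 step at a time; state shown every 25 steps (Δt=0.5):
t=0.500: state=(1.411, 0.039)
t=1.000: state=(1.689, 0.131)
t=1.500: state=(1.774, 0.229)
t=2.000: state=(1.774, 0.324)
t=2.500: state=(1.745, 0.416)
t=3.000: state=(1.706, 0.504)
t=3.500: state=(1.664, 0.587)
t=4.000: state=(1.619, 0.666)
t=4.500: state=(1.573, 0.741)
t=5.000: state=(1.525, 0.811)
t=5.500: state=(1.475, 0.877)
t=6.000: state=(1.424, 0.939)
t=6.500: state=(1.369, 0.997)
t=7.000: state=(1.311, 1.050)
t=7.500: state=(1.249, 1.100)
t=8.000: state=(1.181, 1.145)
t=8.500: state=(1.106, 1.186)
t=9.000: state=(1.020, 1.222)
t=9.500: state=(0.919, 1.253)
t=9.520: state=(0.915, 1.254)

(v, w) = (0.915, 1.254)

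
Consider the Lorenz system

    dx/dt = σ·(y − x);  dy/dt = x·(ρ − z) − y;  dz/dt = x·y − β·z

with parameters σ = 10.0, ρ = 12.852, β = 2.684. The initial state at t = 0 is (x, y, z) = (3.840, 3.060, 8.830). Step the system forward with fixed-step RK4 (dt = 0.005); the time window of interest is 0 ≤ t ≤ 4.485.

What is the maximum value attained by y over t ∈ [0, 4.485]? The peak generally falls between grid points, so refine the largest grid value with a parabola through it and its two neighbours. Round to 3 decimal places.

t=0.000: state=(3.840, 3.060, 8.830)
step 1 (dt=0.005): k1=(-7.800, 12.384, -11.949), k2=(-7.295, 12.389, -11.811), k3=(-7.308, 12.393, -11.808), k4=(-6.815, 12.400, -11.667); state += dt/6·(k1+2k2+2k3+k4)
t=0.005: state=(3.803, 3.122, 8.771)
t=0.010: state=(3.772, 3.184, 8.713)
t=0.015: state=(3.745, 3.246, 8.657)
continuing one RK4 step at a time; state shown every 40 steps (Δt=0.2):
t=0.200: state=(4.732, 5.944, 8.025)
t=0.400: state=(7.352, 8.230, 11.987)
t=0.600: state=(6.562, 5.152, 14.792)
t=0.800: state=(4.183, 3.560, 11.836)
t=1.000: state=(4.169, 4.691, 9.407)
t=1.200: state=(5.872, 6.881, 10.116)
t=1.400: state=(6.997, 6.823, 13.369)
t=1.600: state=(5.513, 4.601, 13.268)
t=1.800: state=(4.476, 4.420, 10.970)
t=2.000: state=(5.139, 5.770, 10.142)
t=2.200: state=(6.396, 6.808, 11.824)
t=2.400: state=(6.211, 5.673, 13.240)
t=2.600: state=(5.087, 4.702, 12.076)
t=2.800: state=(4.972, 5.222, 10.779)
t=3.000: state=(5.796, 6.251, 11.154)
t=3.200: state=(6.253, 6.167, 12.546)
t=3.400: state=(5.619, 5.212, 12.536)
t=3.600: state=(5.124, 5.092, 11.463)
t=3.800: state=(5.456, 5.763, 11.114)
t=4.000: state=(6.006, 6.156, 11.916)
t=4.200: state=(5.883, 5.645, 12.476)
t=4.400: state=(5.390, 5.219, 11.942)
t=4.485: state=(5.299, 5.260, 11.625)
largest grid value and its neighbours: y(0.385)=8.23585, y(0.390)=8.23878, y(0.395)=8.23685
parabola through these three points peaks at t≈0.391 with y≈8.23881

max y = 8.239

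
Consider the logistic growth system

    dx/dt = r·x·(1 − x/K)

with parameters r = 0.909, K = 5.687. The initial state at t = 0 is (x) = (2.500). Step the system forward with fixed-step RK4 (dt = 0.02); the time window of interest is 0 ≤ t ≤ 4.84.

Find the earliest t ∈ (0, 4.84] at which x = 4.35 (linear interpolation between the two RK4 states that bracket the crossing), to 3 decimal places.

t=0.000: state=(2.500)
step 1 (dt=0.02): k1=(1.274), k2=(1.275), k3=(1.275), k4=(1.276); state += dt/6·(k1+2k2+2k3+k4)
t=0.020: state=(2.525)
t=0.040: state=(2.551)
t=0.060: state=(2.577)
continuing one RK4 step at a time; state shown every 10 steps (Δt=0.2):
t=0.200: state=(2.757)
t=0.400: state=(3.015)
t=0.600: state=(3.270)
t=0.800: state=(3.519)
t=1.000: state=(3.757)
t=1.200: state=(3.982)
t=1.400: state=(4.191)
t=1.560: state=(4.345)
next step: t=1.580: state=(4.364) — x has crossed 4.35
linear interpolation between t=1.560 (4.34540) and t=1.580 (4.36394) → t≈1.565

t = 1.565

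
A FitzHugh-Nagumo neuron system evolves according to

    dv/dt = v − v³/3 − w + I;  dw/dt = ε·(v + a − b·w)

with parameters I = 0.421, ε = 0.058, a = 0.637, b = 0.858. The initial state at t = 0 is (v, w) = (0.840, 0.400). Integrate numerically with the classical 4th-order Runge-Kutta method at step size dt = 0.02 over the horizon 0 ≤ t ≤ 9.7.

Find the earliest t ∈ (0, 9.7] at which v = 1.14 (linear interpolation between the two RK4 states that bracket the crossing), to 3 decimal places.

t=0.000: state=(0.840, 0.400)
step 1 (dt=0.02): k1=(0.663, 0.066), k2=(0.665, 0.066), k3=(0.665, 0.066), k4=(0.666, 0.066); state += dt/6·(k1+2k2+2k3+k4)
t=0.020: state=(0.853, 0.401)
t=0.040: state=(0.867, 0.403)
t=0.060: state=(0.880, 0.404)
t=0.440: state=(1.133, 0.432)
next step: t=0.460: state=(1.145, 0.434) — v has crossed 1.14
linear interpolation between t=0.440 (1.13251) and t=0.460 (1.14520) → t≈0.452

t = 0.452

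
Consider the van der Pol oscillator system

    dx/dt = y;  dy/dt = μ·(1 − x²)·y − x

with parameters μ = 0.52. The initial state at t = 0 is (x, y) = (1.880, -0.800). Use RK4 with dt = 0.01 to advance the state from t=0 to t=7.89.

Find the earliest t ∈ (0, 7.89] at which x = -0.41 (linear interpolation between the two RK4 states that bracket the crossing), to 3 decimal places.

t = 1.544

t=0.000: state=(1.880, -0.800)
step 1 (dt=0.01): k1=(-0.800, -0.826), k2=(-0.804, -0.823), k3=(-0.804, -0.823), k4=(-0.808, -0.819); state += dt/6·(k1+2k2+2k3+k4)
t=0.010: state=(1.872, -0.808)
t=0.020: state=(1.864, -0.816)
t=0.030: state=(1.856, -0.824)
continuing one RK4 step at a time; state shown every 50 steps (Δt=0.5):
t=0.500: state=(1.383, -1.189)
t=1.000: state=(0.674, -1.677)
t=1.500: state=(-0.311, -2.233)
t=1.540: state=(-0.401, -2.259)
next step: t=1.550: state=(-0.423, -2.265) — x has crossed -0.41
linear interpolation between t=1.540 (-0.40087) and t=1.550 (-0.42349) → t≈1.544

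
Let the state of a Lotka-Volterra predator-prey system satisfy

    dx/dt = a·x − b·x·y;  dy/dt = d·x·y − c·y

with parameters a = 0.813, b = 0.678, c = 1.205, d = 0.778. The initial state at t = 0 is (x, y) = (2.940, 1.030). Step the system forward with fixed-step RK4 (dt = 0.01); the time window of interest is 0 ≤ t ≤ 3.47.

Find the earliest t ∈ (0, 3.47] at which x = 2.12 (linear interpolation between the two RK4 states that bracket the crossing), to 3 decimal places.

t = 0.940

t=0.000: state=(2.940, 1.030)
step 1 (dt=0.01): k1=(0.337, 1.115), k2=(0.326, 1.122), k3=(0.326, 1.122), k4=(0.315, 1.130); state += dt/6·(k1+2k2+2k3+k4)
t=0.010: state=(2.943, 1.041)
t=0.020: state=(2.946, 1.053)
t=0.030: state=(2.949, 1.064)
continuing one RK4 step at a time; state shown every 20 steps (Δt=0.2):
t=0.200: state=(2.959, 1.283)
t=0.400: state=(2.867, 1.588)
t=0.600: state=(2.659, 1.921)
t=0.800: state=(2.359, 2.233)
t=0.940: state=(2.120, 2.408)
next step: t=0.950: state=(2.103, 2.419) — x has crossed 2.12
linear interpolation between t=0.940 (2.12040) and t=0.950 (2.10302) → t≈0.940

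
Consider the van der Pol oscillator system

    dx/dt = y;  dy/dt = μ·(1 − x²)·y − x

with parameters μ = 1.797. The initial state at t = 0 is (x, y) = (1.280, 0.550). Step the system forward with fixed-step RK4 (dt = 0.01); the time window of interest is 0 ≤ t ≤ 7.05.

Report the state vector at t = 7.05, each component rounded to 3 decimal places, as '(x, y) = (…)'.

t=0.000: state=(1.280, 0.550)
step 1 (dt=0.01): k1=(0.550, -1.911), k2=(0.540, -1.910), k3=(0.540, -1.909), k4=(0.531, -1.908); state += dt/6·(k1+2k2+2k3+k4)
t=0.010: state=(1.285, 0.531)
t=0.020: state=(1.291, 0.512)
t=0.030: state=(1.296, 0.493)
continuing one RK4 step at a time; state shown every 25 steps (Δt=0.25):
t=0.250: state=(1.360, 0.110)
t=0.500: state=(1.346, -0.208)
t=0.750: state=(1.264, -0.432)
t=1.000: state=(1.132, -0.629)
t=1.250: state=(0.947, -0.862)
t=1.500: state=(0.691, -1.218)
t=1.750: state=(0.316, -1.842)
t=2.000: state=(-0.266, -2.869)
t=2.250: state=(-1.087, -3.420)
t=2.500: state=(-1.767, -1.742)
t=2.750: state=(-1.989, -0.256)
t=3.000: state=(-1.982, 0.208)
t=3.250: state=(-1.911, 0.338)
t=3.500: state=(-1.819, 0.394)
t=3.750: state=(-1.715, 0.439)
t=4.000: state=(-1.599, 0.490)
t=4.250: state=(-1.468, 0.557)
t=4.500: state=(-1.318, 0.651)
t=4.750: state=(-1.139, 0.794)
t=5.000: state=(-0.914, 1.029)
t=5.250: state=(-0.610, 1.446)
t=5.500: state=(-0.161, 2.220)
t=5.750: state=(0.534, 3.334)
t=6.000: state=(1.396, 3.103)
t=6.250: state=(1.913, 1.043)
t=6.500: state=(2.018, 0.004)
t=6.750: state=(1.977, -0.274)
t=7.000: state=(1.896, -0.359)
t=7.050: state=(1.878, -0.370)

(x, y) = (1.878, -0.370)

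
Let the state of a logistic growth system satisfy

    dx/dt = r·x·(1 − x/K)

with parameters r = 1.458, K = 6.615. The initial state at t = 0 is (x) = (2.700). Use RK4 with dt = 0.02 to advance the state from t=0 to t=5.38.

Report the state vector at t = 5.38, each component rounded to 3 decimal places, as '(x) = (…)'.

(x) = (6.611)

t=0.000: state=(2.700)
step 1 (dt=0.02): k1=(2.330), k2=(2.336), k3=(2.336), k4=(2.342); state += dt/6·(k1+2k2+2k3+k4)
t=0.020: state=(2.747)
t=0.040: state=(2.794)
t=0.060: state=(2.841)
continuing one RK4 step at a time; state shown every 10 steps (Δt=0.2):
t=0.200: state=(3.175)
t=0.400: state=(3.656)
t=0.600: state=(4.123)
t=0.800: state=(4.557)
t=1.000: state=(4.946)
t=1.200: state=(5.283)
t=1.400: state=(5.567)
t=1.600: state=(5.799)
t=1.800: state=(5.986)
t=2.000: state=(6.133)
t=2.200: state=(6.248)
t=2.400: state=(6.337)
t=2.600: state=(6.405)
t=2.800: state=(6.457)
t=3.000: state=(6.496)
t=3.200: state=(6.526)
t=3.400: state=(6.548)
t=3.600: state=(6.565)
t=3.800: state=(6.578)
t=4.000: state=(6.587)
t=4.200: state=(6.594)
t=4.400: state=(6.599)
t=4.600: state=(6.603)
t=4.800: state=(6.606)
t=5.000: state=(6.608)
t=5.200: state=(6.610)
t=5.380: state=(6.611)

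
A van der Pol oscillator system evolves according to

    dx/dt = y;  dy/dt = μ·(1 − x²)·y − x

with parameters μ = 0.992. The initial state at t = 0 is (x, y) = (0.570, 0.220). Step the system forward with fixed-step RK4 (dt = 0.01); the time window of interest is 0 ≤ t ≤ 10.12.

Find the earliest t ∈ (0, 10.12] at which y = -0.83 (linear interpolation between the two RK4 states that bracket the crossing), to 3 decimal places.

t=0.000: state=(0.570, 0.220)
step 1 (dt=0.01): k1=(0.220, -0.423), k2=(0.218, -0.425), k3=(0.218, -0.425), k4=(0.216, -0.428); state += dt/6·(k1+2k2+2k3+k4)
t=0.010: state=(0.572, 0.216)
t=0.020: state=(0.574, 0.211)
t=0.030: state=(0.576, 0.207)
continuing one RK4 step at a time; state shown every 50 steps (Δt=0.5):
t=0.500: state=(0.617, -0.052)
t=1.000: state=(0.503, -0.417)
t=1.450: state=(0.226, -0.824)
next step: t=1.460: state=(0.218, -0.834) — y has crossed -0.83
linear interpolation between t=1.450 (-0.82402) and t=1.460 (-0.83406) → t≈1.456

t = 1.456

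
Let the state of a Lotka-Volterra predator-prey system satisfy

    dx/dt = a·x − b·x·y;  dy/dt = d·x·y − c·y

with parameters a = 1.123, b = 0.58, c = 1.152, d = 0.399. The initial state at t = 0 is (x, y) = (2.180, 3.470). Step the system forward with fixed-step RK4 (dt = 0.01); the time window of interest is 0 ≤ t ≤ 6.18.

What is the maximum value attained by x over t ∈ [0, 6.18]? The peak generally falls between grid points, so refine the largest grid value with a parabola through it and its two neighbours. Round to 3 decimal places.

max x = 5.371

t=0.000: state=(2.180, 3.470)
step 1 (dt=0.01): k1=(-1.939, -0.979), k2=(-1.925, -0.991), k3=(-1.925, -0.991), k4=(-1.910, -1.003); state += dt/6·(k1+2k2+2k3+k4)
t=0.010: state=(2.161, 3.460)
t=0.020: state=(2.142, 3.450)
t=0.030: state=(2.123, 3.440)
continuing one RK4 step at a time; state shown every 20 steps (Δt=0.2):
t=0.200: state=(1.849, 3.234)
t=0.400: state=(1.616, 2.948)
t=0.600: state=(1.463, 2.646)
t=0.800: state=(1.370, 2.352)
t=1.000: state=(1.327, 2.080)
t=1.200: state=(1.324, 1.836)
t=1.400: state=(1.357, 1.622)
t=1.600: state=(1.423, 1.439)
t=1.800: state=(1.521, 1.285)
t=2.000: state=(1.653, 1.158)
t=2.200: state=(1.820, 1.056)
t=2.400: state=(2.025, 0.978)
t=2.600: state=(2.271, 0.922)
t=2.800: state=(2.561, 0.887)
t=3.000: state=(2.895, 0.876)
t=3.200: state=(3.272, 0.889)
t=3.400: state=(3.686, 0.932)
t=3.600: state=(4.124, 1.011)
t=3.800: state=(4.561, 1.136)
t=4.000: state=(4.955, 1.319)
t=4.200: state=(5.248, 1.575)
t=4.400: state=(5.370, 1.914)
t=4.600: state=(5.260, 2.327)
t=4.800: state=(4.898, 2.776)
t=5.000: state=(4.335, 3.190)
t=5.200: state=(3.678, 3.489)
t=5.400: state=(3.043, 3.621)
t=5.600: state=(2.504, 3.586)
t=5.800: state=(2.086, 3.418)
t=6.000: state=(1.782, 3.165)
t=6.180: state=(1.588, 2.902)
largest grid value and its neighbours: x(4.400)=5.37033, x(4.410)=5.37073, x(4.420)=5.37054
parabola through these three points peaks at t≈4.412 with x≈5.37074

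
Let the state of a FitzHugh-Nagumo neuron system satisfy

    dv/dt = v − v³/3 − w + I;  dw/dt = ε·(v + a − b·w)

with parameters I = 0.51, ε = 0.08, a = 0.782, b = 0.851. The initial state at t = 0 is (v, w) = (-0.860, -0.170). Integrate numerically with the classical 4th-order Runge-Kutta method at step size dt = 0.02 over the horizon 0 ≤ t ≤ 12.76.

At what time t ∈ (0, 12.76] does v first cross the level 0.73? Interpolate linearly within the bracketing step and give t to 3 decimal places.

t = 9.199

t=0.000: state=(-0.860, -0.170)
step 1 (dt=0.02): k1=(0.032, 0.005), k2=(0.032, 0.005), k3=(0.032, 0.005), k4=(0.032, 0.005); state += dt/6·(k1+2k2+2k3+k4)
t=0.020: state=(-0.859, -0.170)
t=0.040: state=(-0.859, -0.170)
t=0.060: state=(-0.858, -0.170)
continuing one RK4 step at a time; state shown every 25 steps (Δt=0.5):
t=0.500: state=(-0.844, -0.167)
t=1.000: state=(-0.826, -0.164)
t=1.500: state=(-0.808, -0.159)
t=2.000: state=(-0.789, -0.155)
t=2.500: state=(-0.769, -0.149)
t=3.000: state=(-0.747, -0.144)
t=3.500: state=(-0.723, -0.137)
t=4.000: state=(-0.697, -0.129)
t=4.500: state=(-0.667, -0.121)
t=5.000: state=(-0.633, -0.112)
t=5.500: state=(-0.593, -0.102)
t=6.000: state=(-0.544, -0.090)
t=6.500: state=(-0.482, -0.076)
t=7.000: state=(-0.400, -0.060)
t=7.500: state=(-0.285, -0.041)
t=8.000: state=(-0.116, -0.017)
t=8.500: state=(0.141, 0.014)
t=9.000: state=(0.534, 0.057)
t=9.180: state=(0.711, 0.077)
next step: t=9.200: state=(0.731, 0.079) — v has crossed 0.73
linear interpolation between t=9.180 (0.71071) and t=9.200 (0.73127) → t≈9.199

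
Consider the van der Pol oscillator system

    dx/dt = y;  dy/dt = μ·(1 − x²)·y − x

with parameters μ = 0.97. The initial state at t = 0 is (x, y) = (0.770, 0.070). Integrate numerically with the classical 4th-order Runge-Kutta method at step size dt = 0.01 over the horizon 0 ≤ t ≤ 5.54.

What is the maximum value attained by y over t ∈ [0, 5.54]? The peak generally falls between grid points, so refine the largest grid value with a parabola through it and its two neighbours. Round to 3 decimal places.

t=0.000: state=(0.770, 0.070)
step 1 (dt=0.01): k1=(0.070, -0.742), k2=(0.066, -0.744), k3=(0.066, -0.744), k4=(0.063, -0.746); state += dt/6·(k1+2k2+2k3+k4)
t=0.010: state=(0.771, 0.063)
t=0.020: state=(0.771, 0.055)
t=0.030: state=(0.772, 0.048)
continuing one RK4 step at a time; state shown every 20 steps (Δt=0.2):
t=0.200: state=(0.769, -0.085)
t=0.400: state=(0.735, -0.250)
t=0.600: state=(0.668, -0.424)
t=0.800: state=(0.565, -0.610)
t=1.000: state=(0.423, -0.813)
t=1.200: state=(0.238, -1.039)
t=1.400: state=(0.006, -1.285)
t=1.600: state=(-0.276, -1.526)
t=1.800: state=(-0.599, -1.690)
t=2.000: state=(-0.939, -1.667)
t=2.200: state=(-1.249, -1.386)
t=2.400: state=(-1.481, -0.917)
t=2.600: state=(-1.614, -0.425)
t=2.800: state=(-1.657, -0.027)
t=3.000: state=(-1.632, 0.262)
t=3.200: state=(-1.558, 0.470)
t=3.400: state=(-1.447, 0.636)
t=3.600: state=(-1.304, 0.788)
t=3.800: state=(-1.131, 0.950)
t=4.000: state=(-0.922, 1.145)
t=4.200: state=(-0.669, 1.393)
t=4.400: state=(-0.360, 1.716)
t=4.600: state=(0.022, 2.106)
t=4.800: state=(0.481, 2.466)
t=5.000: state=(0.989, 2.535)
t=5.200: state=(1.457, 2.056)
t=5.400: state=(1.786, 1.207)
t=5.540: state=(1.914, 0.645)
largest grid value and its neighbours: y(4.920)=2.56465, y(4.930)=2.56575, y(4.940)=2.56556
parabola through these three points peaks at t≈4.934 with y≈2.56583

max y = 2.566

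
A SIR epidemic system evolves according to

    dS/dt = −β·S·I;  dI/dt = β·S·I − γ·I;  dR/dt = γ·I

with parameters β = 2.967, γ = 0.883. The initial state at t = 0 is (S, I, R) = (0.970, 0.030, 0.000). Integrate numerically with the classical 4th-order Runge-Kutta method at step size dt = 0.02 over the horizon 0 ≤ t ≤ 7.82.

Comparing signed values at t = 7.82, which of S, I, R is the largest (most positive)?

t=0.000: state=(0.970, 0.030, 0.000)
step 1 (dt=0.02): k1=(-0.086, 0.060, 0.026), k2=(-0.088, 0.061, 0.027), k3=(-0.088, 0.061, 0.027), k4=(-0.090, 0.062, 0.028); state += dt/6·(k1+2k2+2k3+k4)
t=0.020: state=(0.968, 0.031, 0.001)
t=0.040: state=(0.966, 0.032, 0.001)
t=0.060: state=(0.965, 0.034, 0.002)
continuing one RK4 step at a time; state shown every 25 steps (Δt=0.5):
t=0.500: state=(0.900, 0.078, 0.022)
t=1.000: state=(0.752, 0.172, 0.076)
t=1.500: state=(0.533, 0.289, 0.178)
t=2.000: state=(0.329, 0.349, 0.322)
t=2.500: state=(0.197, 0.329, 0.474)
t=3.000: state=(0.126, 0.267, 0.606)
t=3.500: state=(0.089, 0.201, 0.710)
t=4.000: state=(0.069, 0.145, 0.785)
t=4.500: state=(0.058, 0.103, 0.840)
t=5.000: state=(0.051, 0.071, 0.878)
t=5.500: state=(0.046, 0.049, 0.904)
t=6.000: state=(0.044, 0.034, 0.922)
t=6.500: state=(0.042, 0.023, 0.935)
t=7.000: state=(0.041, 0.016, 0.943)
t=7.500: state=(0.040, 0.011, 0.949)
t=7.820: state=(0.040, 0.008, 0.952)
compare at T: S=0.040, I=0.008, R=0.952

largest component: R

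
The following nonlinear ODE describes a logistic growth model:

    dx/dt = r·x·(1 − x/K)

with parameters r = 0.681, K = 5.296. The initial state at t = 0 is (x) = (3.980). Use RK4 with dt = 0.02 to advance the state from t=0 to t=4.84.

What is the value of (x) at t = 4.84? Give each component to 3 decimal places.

t=0.000: state=(3.980)
step 1 (dt=0.02): k1=(0.674), k2=(0.671), k3=(0.671), k4=(0.669); state += dt/6·(k1+2k2+2k3+k4)
t=0.020: state=(3.993)
t=0.040: state=(4.007)
t=0.060: state=(4.020)
continuing one RK4 step at a time; state shown every 10 steps (Δt=0.2):
t=0.200: state=(4.110)
t=0.400: state=(4.231)
t=0.600: state=(4.342)
t=0.800: state=(4.444)
t=1.000: state=(4.537)
t=1.200: state=(4.621)
t=1.400: state=(4.697)
t=1.600: state=(4.766)
t=1.800: state=(4.827)
t=2.000: state=(4.882)
t=2.200: state=(4.932)
t=2.400: state=(4.975)
t=2.600: state=(5.014)
t=2.800: state=(5.048)
t=3.000: state=(5.078)
t=3.200: state=(5.105)
t=3.400: state=(5.129)
t=3.600: state=(5.149)
t=3.800: state=(5.168)
t=4.000: state=(5.184)
t=4.200: state=(5.198)
t=4.400: state=(5.210)
t=4.600: state=(5.221)
t=4.800: state=(5.230)
t=4.840: state=(5.232)

(x) = (5.232)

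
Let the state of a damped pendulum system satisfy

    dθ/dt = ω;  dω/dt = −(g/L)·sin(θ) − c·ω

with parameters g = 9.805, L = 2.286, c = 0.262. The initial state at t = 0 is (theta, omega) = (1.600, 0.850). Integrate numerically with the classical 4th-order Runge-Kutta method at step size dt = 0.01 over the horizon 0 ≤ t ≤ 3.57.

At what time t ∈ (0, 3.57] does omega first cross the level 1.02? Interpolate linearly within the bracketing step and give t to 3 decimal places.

t=0.000: state=(1.600, 0.850)
step 1 (dt=0.01): k1=(0.850, -4.510), k2=(0.827, -4.504), k3=(0.827, -4.504), k4=(0.805, -4.497); state += dt/6·(k1+2k2+2k3+k4)
t=0.010: state=(1.608, 0.805)
t=0.020: state=(1.616, 0.760)
t=0.030: state=(1.623, 0.715)
continuing one RK4 step at a time; state shown every 20 steps (Δt=0.2):
t=0.200: state=(1.682, -0.026)
t=0.400: state=(1.593, -0.857)
t=0.600: state=(1.341, -1.644)
t=0.800: state=(0.942, -2.318)
t=1.000: state=(0.432, -2.727)
t=1.200: state=(-0.120, -2.714)
t=1.400: state=(-0.624, -2.267)
t=1.600: state=(-1.008, -1.539)
t=1.800: state=(-1.233, -0.704)
t=2.000: state=(-1.290, 0.131)
t=2.200: state=(-1.183, 0.917)
t=2.220: state=(-1.164, 0.991)
next step: t=2.230: state=(-1.154, 1.028) — omega has crossed 1.02
linear interpolation between t=2.220 (0.99140) and t=2.230 (1.02807) → t≈2.228

t = 2.228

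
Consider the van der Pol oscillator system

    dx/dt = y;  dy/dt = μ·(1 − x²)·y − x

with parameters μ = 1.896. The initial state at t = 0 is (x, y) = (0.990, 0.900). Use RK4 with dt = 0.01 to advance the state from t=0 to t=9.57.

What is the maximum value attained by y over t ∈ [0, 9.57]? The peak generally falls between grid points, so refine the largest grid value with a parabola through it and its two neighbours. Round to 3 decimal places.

t=0.000: state=(0.990, 0.900)
step 1 (dt=0.01): k1=(0.900, -0.956), k2=(0.895, -0.976), k3=(0.895, -0.976), k4=(0.890, -0.995); state += dt/6·(k1+2k2+2k3+k4)
t=0.010: state=(0.999, 0.890)
t=0.020: state=(1.008, 0.880)
t=0.030: state=(1.017, 0.870)
continuing one RK4 step at a time; state shown every 50 steps (Δt=0.5):
t=0.500: state=(1.268, 0.172)
t=1.000: state=(1.200, -0.390)
t=1.500: state=(0.894, -0.862)
t=2.000: state=(0.239, -1.967)
t=2.500: state=(-1.243, -3.339)
t=3.000: state=(-1.993, -0.091)
t=3.500: state=(-1.889, 0.341)
t=4.000: state=(-1.695, 0.428)
t=4.500: state=(-1.456, 0.542)
t=5.000: state=(-1.134, 0.776)
t=5.500: state=(-0.613, 1.438)
t=6.000: state=(0.551, 3.453)
t=6.500: state=(1.934, 0.927)
t=7.000: state=(1.972, -0.278)
t=7.500: state=(1.800, -0.388)
t=8.000: state=(1.586, -0.476)
t=8.500: state=(1.313, -0.632)
t=9.000: state=(0.920, -1.004)
t=9.500: state=(0.177, -2.224)
t=9.570: state=(0.010, -2.543)
largest grid value and its neighbours: y(6.100)=3.69040, y(6.110)=3.69061, y(6.120)=3.68555
parabola through these three points peaks at t≈6.105 with y≈3.69117

max y = 3.691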